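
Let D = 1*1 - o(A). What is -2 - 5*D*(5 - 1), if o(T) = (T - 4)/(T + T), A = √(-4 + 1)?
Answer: -12 + 40*I*√3/3 ≈ -12.0 + 23.094*I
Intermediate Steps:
A = I*√3 (A = √(-3) = I*√3 ≈ 1.732*I)
o(T) = (-4 + T)/(2*T) (o(T) = (-4 + T)/((2*T)) = (-4 + T)*(1/(2*T)) = (-4 + T)/(2*T))
D = 1 + I*√3*(-4 + I*√3)/6 (D = 1*1 - (-4 + I*√3)/(2*(I*√3)) = 1 - (-I*√3/3)*(-4 + I*√3)/2 = 1 - (-1)*I*√3*(-4 + I*√3)/6 = 1 + I*√3*(-4 + I*√3)/6 ≈ 0.5 - 1.1547*I)
-2 - 5*D*(5 - 1) = -2 - 5*(½ - 2*I*√3/3)*(5 - 1) = -2 - 5*(½ - 2*I*√3/3)*4 = -2 - 5*(2 - 8*I*√3/3) = -2 + (-10 + 40*I*√3/3) = -12 + 40*I*√3/3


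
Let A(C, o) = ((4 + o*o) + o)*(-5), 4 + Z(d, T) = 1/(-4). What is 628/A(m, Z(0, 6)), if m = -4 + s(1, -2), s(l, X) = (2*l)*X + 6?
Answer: -10048/1425 ≈ -7.0512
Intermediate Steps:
Z(d, T) = -17/4 (Z(d, T) = -4 + 1/(-4) = -4 - ¼ = -17/4)
s(l, X) = 6 + 2*X*l (s(l, X) = 2*X*l + 6 = 6 + 2*X*l)
m = -2 (m = -4 + (6 + 2*(-2)*1) = -4 + (6 - 4) = -4 + 2 = -2)
A(C, o) = -20 - 5*o - 5*o² (A(C, o) = ((4 + o²) + o)*(-5) = (4 + o + o²)*(-5) = -20 - 5*o - 5*o²)
628/A(m, Z(0, 6)) = 628/(-20 - 5*(-17/4) - 5*(-17/4)²) = 628/(-20 + 85/4 - 5*289/16) = 628/(-20 + 85/4 - 1445/16) = 628/(-1425/16) = 628*(-16/1425) = -10048/1425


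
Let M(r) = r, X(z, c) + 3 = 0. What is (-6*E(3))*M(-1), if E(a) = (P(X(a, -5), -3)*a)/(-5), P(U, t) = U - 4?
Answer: 126/5 ≈ 25.200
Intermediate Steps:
X(z, c) = -3 (X(z, c) = -3 + 0 = -3)
P(U, t) = -4 + U
E(a) = 7*a/5 (E(a) = ((-4 - 3)*a)/(-5) = -7*a*(-⅕) = 7*a/5)
(-6*E(3))*M(-1) = -42*3/5*(-1) = -6*21/5*(-1) = -126/5*(-1) = 126/5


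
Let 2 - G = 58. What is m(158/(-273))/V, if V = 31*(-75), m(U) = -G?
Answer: -56/2325 ≈ -0.024086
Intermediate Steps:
G = -56 (G = 2 - 1*58 = 2 - 58 = -56)
m(U) = 56 (m(U) = -1*(-56) = 56)
V = -2325
m(158/(-273))/V = 56/(-2325) = 56*(-1/2325) = -56/2325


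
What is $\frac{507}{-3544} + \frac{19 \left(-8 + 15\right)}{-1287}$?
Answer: $- \frac{1123861}{4561128} \approx -0.2464$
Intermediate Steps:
$\frac{507}{-3544} + \frac{19 \left(-8 + 15\right)}{-1287} = 507 \left(- \frac{1}{3544}\right) + 19 \cdot 7 \left(- \frac{1}{1287}\right) = - \frac{507}{3544} + 133 \left(- \frac{1}{1287}\right) = - \frac{507}{3544} - \frac{133}{1287} = - \frac{1123861}{4561128}$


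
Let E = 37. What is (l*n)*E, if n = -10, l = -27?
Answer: 9990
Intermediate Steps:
(l*n)*E = -27*(-10)*37 = 270*37 = 9990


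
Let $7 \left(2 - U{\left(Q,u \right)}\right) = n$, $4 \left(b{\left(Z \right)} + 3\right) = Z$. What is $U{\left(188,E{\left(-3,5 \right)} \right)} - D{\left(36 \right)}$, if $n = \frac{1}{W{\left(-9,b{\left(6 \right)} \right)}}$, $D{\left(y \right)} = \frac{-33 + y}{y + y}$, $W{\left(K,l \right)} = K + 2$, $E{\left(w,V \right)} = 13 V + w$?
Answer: $\frac{2327}{1176} \approx 1.9787$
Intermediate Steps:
$E{\left(w,V \right)} = w + 13 V$
$b{\left(Z \right)} = -3 + \frac{Z}{4}$
$W{\left(K,l \right)} = 2 + K$
$D{\left(y \right)} = \frac{-33 + y}{2 y}$
$n = - \frac{1}{7}$ ($n = \frac{1}{2 - 9} = \frac{1}{-7} = - \frac{1}{7} \approx -0.14286$)
$U{\left(Q,u \right)} = \frac{99}{49}$ ($U{\left(Q,u \right)} = 2 - - \frac{1}{49} = 2 + \frac{1}{49} = \frac{99}{49}$)
$U{\left(188,E{\left(-3,5 \right)} \right)} - D{\left(36 \right)} = \frac{99}{49} - \frac{-33 + 36}{2 \cdot 36} = \frac{99}{49} - \frac{1}{2} \cdot \frac{1}{36} \cdot 3 = \frac{99}{49} - \frac{1}{24} = \frac{2327}{1176}$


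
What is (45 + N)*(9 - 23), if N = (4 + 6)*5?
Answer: -1330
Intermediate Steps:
N = 50 (N = 10*5 = 50)
(45 + N)*(9 - 23) = (45 + 50)*(9 - 23) = 95*(-14) = -1330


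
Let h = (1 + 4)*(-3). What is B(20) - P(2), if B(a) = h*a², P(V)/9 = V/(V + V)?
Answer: -12009/2 ≈ -6004.5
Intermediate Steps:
P(V) = 9/2 (P(V) = 9*(V/(V + V)) = 9*(V/((2*V))) = 9*((1/(2*V))*V) = 9*(½) = 9/2)
h = -15 (h = 5*(-3) = -15)
B(a) = -15*a²
B(20) - P(2) = -15*20² - 1*9/2 = -15*400 - 9/2 = -6000 - 9/2 = -12009/2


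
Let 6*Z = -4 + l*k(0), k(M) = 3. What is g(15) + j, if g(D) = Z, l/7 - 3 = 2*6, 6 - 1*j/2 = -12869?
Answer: 154811/6 ≈ 25802.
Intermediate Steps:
j = 25750 (j = 12 - 2*(-12869) = 12 + 25738 = 25750)
l = 105 (l = 21 + 7*(2*6) = 21 + 7*12 = 21 + 84 = 105)
Z = 311/6 (Z = (-4 + 105*3)/6 = (-4 + 315)/6 = (1/6)*311 = 311/6 ≈ 51.833)
g(D) = 311/6
g(15) + j = 311/6 + 25750 = 154811/6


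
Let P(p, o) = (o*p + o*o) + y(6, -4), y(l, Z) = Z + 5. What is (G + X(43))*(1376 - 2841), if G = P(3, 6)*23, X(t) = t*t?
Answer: -4562010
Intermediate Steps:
y(l, Z) = 5 + Z
X(t) = t²
P(p, o) = 1 + o² + o*p (P(p, o) = (o*p + o*o) + (5 - 4) = (o*p + o²) + 1 = (o² + o*p) + 1 = 1 + o² + o*p)
G = 1265 (G = (1 + 6² + 6*3)*23 = (1 + 36 + 18)*23 = 55*23 = 1265)
(G + X(43))*(1376 - 2841) = (1265 + 43²)*(1376 - 2841) = (1265 + 1849)*(-1465) = 3114*(-1465) = -4562010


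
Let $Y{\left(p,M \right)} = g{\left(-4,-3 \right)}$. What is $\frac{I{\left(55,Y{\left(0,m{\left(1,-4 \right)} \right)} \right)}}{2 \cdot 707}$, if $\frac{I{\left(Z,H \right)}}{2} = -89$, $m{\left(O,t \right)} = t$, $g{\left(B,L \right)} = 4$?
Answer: $- \frac{89}{707} \approx -0.12588$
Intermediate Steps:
$Y{\left(p,M \right)} = 4$
$I{\left(Z,H \right)} = -178$ ($I{\left(Z,H \right)} = 2 \left(-89\right) = -178$)
$\frac{I{\left(55,Y{\left(0,m{\left(1,-4 \right)} \right)} \right)}}{2 \cdot 707} = - \frac{178}{2 \cdot 707} = - \frac{178}{1414} = \left(-178\right) \frac{1}{1414} = - \frac{89}{707}$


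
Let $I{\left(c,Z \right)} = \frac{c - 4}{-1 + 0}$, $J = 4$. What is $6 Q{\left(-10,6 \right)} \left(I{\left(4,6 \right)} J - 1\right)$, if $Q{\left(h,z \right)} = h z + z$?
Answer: $324$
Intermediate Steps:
$Q{\left(h,z \right)} = z + h z$
$I{\left(c,Z \right)} = 4 - c$ ($I{\left(c,Z \right)} = \frac{-4 + c}{-1} = \left(-4 + c\right) \left(-1\right) = 4 - c$)
$6 Q{\left(-10,6 \right)} \left(I{\left(4,6 \right)} J - 1\right) = 6 \cdot 6 \left(1 - 10\right) \left(\left(4 - 4\right) 4 - 1\right) = 6 \cdot 6 \left(-9\right) \left(\left(4 - 4\right) 4 - 1\right) = 6 \left(-54\right) \left(0 \cdot 4 - 1\right) = - 324 \left(0 - 1\right) = \left(-324\right) \left(-1\right) = 324$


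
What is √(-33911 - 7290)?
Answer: I*√41201 ≈ 202.98*I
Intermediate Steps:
√(-33911 - 7290) = √(-41201) = I*√41201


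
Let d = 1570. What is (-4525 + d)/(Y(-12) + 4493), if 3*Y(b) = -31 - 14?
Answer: -2955/4478 ≈ -0.65989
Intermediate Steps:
Y(b) = -15 (Y(b) = (-31 - 14)/3 = (⅓)*(-45) = -15)
(-4525 + d)/(Y(-12) + 4493) = (-4525 + 1570)/(-15 + 4493) = -2955/4478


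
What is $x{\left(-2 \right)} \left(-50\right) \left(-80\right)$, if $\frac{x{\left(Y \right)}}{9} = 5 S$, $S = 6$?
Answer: $1080000$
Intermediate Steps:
$x{\left(Y \right)} = 270$ ($x{\left(Y \right)} = 9 \cdot 5 \cdot 6 = 9 \cdot 30 = 270$)
$x{\left(-2 \right)} \left(-50\right) \left(-80\right) = 270 \left(-50\right) \left(-80\right) = \left(-13500\right) \left(-80\right) = 1080000$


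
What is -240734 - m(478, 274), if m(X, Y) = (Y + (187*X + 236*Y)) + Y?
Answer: -395332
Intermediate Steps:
m(X, Y) = 187*X + 238*Y (m(X, Y) = (187*X + 237*Y) + Y = 187*X + 238*Y)
-240734 - m(478, 274) = -240734 - (187*478 + 238*274) = -240734 - (89386 + 65212) = -240734 - 1*154598 = -240734 - 154598 = -395332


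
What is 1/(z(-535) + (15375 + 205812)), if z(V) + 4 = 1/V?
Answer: 535/118332904 ≈ 4.5211e-6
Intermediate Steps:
z(V) = -4 + 1/V
1/(z(-535) + (15375 + 205812)) = 1/((-4 + 1/(-535)) + (15375 + 205812)) = 1/((-4 - 1/535) + 221187) = 1/(-2141/535 + 221187) = 1/(118332904/535) = 535/118332904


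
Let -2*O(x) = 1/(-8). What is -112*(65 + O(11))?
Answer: -7287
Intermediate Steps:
O(x) = 1/16 (O(x) = -1/2/(-8) = -1/2*(-1/8) = 1/16)
-112*(65 + O(11)) = -112*(65 + 1/16) = -112*1041/16 = -7287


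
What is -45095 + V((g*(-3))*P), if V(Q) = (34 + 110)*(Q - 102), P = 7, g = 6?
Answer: -77927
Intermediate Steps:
V(Q) = -14688 + 144*Q (V(Q) = 144*(-102 + Q) = -14688 + 144*Q)
-45095 + V((g*(-3))*P) = -45095 + (-14688 + 144*((6*(-3))*7)) = -45095 + (-14688 + 144*(-18*7)) = -45095 + (-14688 + 144*(-126)) = -45095 + (-14688 - 18144) = -45095 - 32832 = -77927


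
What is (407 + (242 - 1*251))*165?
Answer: 65670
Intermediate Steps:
(407 + (242 - 1*251))*165 = (407 + (242 - 251))*165 = (407 - 9)*165 = 398*165 = 65670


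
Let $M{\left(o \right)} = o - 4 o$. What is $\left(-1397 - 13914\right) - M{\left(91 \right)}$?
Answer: $-15038$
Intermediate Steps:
$M{\left(o \right)} = - 3 o$
$\left(-1397 - 13914\right) - M{\left(91 \right)} = \left(-1397 - 13914\right) - \left(-3\right) 91 = -15311 - -273 = -15311 + 273 = -15038$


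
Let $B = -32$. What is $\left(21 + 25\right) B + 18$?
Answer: $-1454$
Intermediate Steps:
$\left(21 + 25\right) B + 18 = \left(21 + 25\right) \left(-32\right) + 18 = 46 \left(-32\right) + 18 = -1472 + 18 = -1454$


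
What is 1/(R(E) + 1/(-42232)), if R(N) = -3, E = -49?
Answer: -42232/126697 ≈ -0.33333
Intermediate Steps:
1/(R(E) + 1/(-42232)) = 1/(-3 + 1/(-42232)) = 1/(-3 - 1/42232) = 1/(-126697/42232) = -42232/126697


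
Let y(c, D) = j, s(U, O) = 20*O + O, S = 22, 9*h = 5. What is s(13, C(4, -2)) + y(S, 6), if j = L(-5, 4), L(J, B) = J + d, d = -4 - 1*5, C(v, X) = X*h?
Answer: -112/3 ≈ -37.333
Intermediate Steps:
h = 5/9 (h = (⅑)*5 = 5/9 ≈ 0.55556)
C(v, X) = 5*X/9 (C(v, X) = X*(5/9) = 5*X/9)
d = -9 (d = -4 - 5 = -9)
s(U, O) = 21*O
L(J, B) = -9 + J (L(J, B) = J - 9 = -9 + J)
j = -14 (j = -9 - 5 = -14)
y(c, D) = -14
s(13, C(4, -2)) + y(S, 6) = 21*((5/9)*(-2)) - 14 = 21*(-10/9) - 14 = -70/3 - 14 = -112/3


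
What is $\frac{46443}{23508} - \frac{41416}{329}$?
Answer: $- \frac{319442527}{2578044} \approx -123.91$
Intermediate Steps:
$\frac{46443}{23508} - \frac{41416}{329} = 46443 \cdot \frac{1}{23508} - \frac{41416}{329} = \frac{15481}{7836} - \frac{41416}{329} = - \frac{319442527}{2578044}$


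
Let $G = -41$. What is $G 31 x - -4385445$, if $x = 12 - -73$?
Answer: $4277410$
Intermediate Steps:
$x = 85$ ($x = 12 + 73 = 85$)
$G 31 x - -4385445 = \left(-41\right) 31 \cdot 85 - -4385445 = \left(-1271\right) 85 + 4385445 = -108035 + 4385445 = 4277410$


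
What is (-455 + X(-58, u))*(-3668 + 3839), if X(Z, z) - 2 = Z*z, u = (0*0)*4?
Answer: -77463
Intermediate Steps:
u = 0 (u = 0*4 = 0)
X(Z, z) = 2 + Z*z
(-455 + X(-58, u))*(-3668 + 3839) = (-455 + (2 - 58*0))*(-3668 + 3839) = (-455 + (2 + 0))*171 = (-455 + 2)*171 = -453*171 = -77463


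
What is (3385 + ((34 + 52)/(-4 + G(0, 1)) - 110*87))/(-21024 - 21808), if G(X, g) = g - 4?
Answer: 43381/299824 ≈ 0.14469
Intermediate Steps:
G(X, g) = -4 + g
(3385 + ((34 + 52)/(-4 + G(0, 1)) - 110*87))/(-21024 - 21808) = (3385 + ((34 + 52)/(-4 + (-4 + 1)) - 110*87))/(-21024 - 21808) = (3385 + (86/(-4 - 3) - 9570))/(-42832) = (3385 + (86/(-7) - 9570))*(-1/42832) = (3385 + (86*(-1/7) - 9570))*(-1/42832) = (3385 + (-86/7 - 9570))*(-1/42832) = (3385 - 67076/7)*(-1/42832) = -43381/7*(-1/42832) = 43381/299824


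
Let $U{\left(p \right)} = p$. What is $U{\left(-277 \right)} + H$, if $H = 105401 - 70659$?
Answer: $34465$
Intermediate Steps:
$H = 34742$ ($H = 105401 - 70659 = 34742$)
$U{\left(-277 \right)} + H = -277 + 34742 = 34465$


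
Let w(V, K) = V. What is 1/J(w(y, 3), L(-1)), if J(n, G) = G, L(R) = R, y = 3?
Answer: -1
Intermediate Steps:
1/J(w(y, 3), L(-1)) = 1/(-1) = -1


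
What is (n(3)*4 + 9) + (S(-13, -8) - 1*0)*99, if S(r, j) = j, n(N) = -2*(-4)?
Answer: -751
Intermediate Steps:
n(N) = 8
(n(3)*4 + 9) + (S(-13, -8) - 1*0)*99 = (8*4 + 9) + (-8 - 1*0)*99 = (32 + 9) + (-8 + 0)*99 = 41 - 8*99 = 41 - 792 = -751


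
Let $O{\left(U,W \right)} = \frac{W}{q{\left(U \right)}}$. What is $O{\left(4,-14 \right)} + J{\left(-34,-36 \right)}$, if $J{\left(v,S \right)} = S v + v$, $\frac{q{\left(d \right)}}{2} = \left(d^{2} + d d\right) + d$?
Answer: $\frac{42833}{36} \approx 1189.8$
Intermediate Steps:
$q{\left(d \right)} = 2 d + 4 d^{2}$ ($q{\left(d \right)} = 2 \left(\left(d^{2} + d d\right) + d\right) = 2 \left(\left(d^{2} + d^{2}\right) + d\right) = 2 \left(2 d^{2} + d\right) = 2 \left(d + 2 d^{2}\right) = 2 d + 4 d^{2}$)
$J{\left(v,S \right)} = v + S v$
$O{\left(U,W \right)} = \frac{W}{2 U \left(1 + 2 U\right)}$
$O{\left(4,-14 \right)} + J{\left(-34,-36 \right)} = \frac{1}{2} \left(-14\right) \frac{1}{4} \frac{1}{1 + 2 \cdot 4} - 34 \left(1 - 36\right) = \frac{1}{2} \left(-14\right) \frac{1}{4} \frac{1}{1 + 8} - -1190 = \frac{1}{2} \left(-14\right) \frac{1}{4} \cdot \frac{1}{9} + 1190 = - \frac{7}{36} + 1190 = \frac{42833}{36}$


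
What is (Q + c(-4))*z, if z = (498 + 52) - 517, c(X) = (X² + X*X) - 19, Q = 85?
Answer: 3234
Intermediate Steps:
c(X) = -19 + 2*X² (c(X) = (X² + X²) - 19 = 2*X² - 19 = -19 + 2*X²)
z = 33 (z = 550 - 517 = 33)
(Q + c(-4))*z = (85 + (-19 + 2*(-4)²))*33 = (85 + (-19 + 2*16))*33 = (85 + (-19 + 32))*33 = (85 + 13)*33 = 98*33 = 3234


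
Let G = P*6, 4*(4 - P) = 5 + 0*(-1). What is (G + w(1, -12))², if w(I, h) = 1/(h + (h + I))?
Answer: 573049/2116 ≈ 270.82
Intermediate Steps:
P = 11/4 (P = 4 - (5 + 0*(-1))/4 = 4 - (5 + 0)/4 = 4 - ¼*5 = 4 - 5/4 = 11/4 ≈ 2.7500)
w(I, h) = 1/(I + 2*h) (w(I, h) = 1/(h + (I + h)) = 1/(I + 2*h))
G = 33/2 (G = (11/4)*6 = 33/2 ≈ 16.500)
(G + w(1, -12))² = (33/2 + 1/(1 + 2*(-12)))² = (33/2 + 1/(1 - 24))² = (33/2 + 1/(-23))² = (33/2 - 1/23)² = (757/46)² = 573049/2116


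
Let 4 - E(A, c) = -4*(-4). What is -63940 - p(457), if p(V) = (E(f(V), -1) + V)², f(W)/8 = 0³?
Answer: -261965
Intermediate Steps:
f(W) = 0 (f(W) = 8*0³ = 8*0 = 0)
E(A, c) = -12 (E(A, c) = 4 - (-4)*(-4) = 4 - 1*16 = 4 - 16 = -12)
p(V) = (-12 + V)²
-63940 - p(457) = -63940 - (-12 + 457)² = -63940 - 1*445² = -63940 - 1*198025 = -63940 - 198025 = -261965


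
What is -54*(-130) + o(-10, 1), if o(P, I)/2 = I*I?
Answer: 7022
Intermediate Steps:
o(P, I) = 2*I² (o(P, I) = 2*(I*I) = 2*I²)
-54*(-130) + o(-10, 1) = -54*(-130) + 2*1² = 7020 + 2*1 = 7020 + 2 = 7022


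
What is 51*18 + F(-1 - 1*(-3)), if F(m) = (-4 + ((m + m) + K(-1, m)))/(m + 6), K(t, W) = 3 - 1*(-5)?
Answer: 919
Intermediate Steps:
K(t, W) = 8 (K(t, W) = 3 + 5 = 8)
F(m) = (4 + 2*m)/(6 + m) (F(m) = (-4 + ((m + m) + 8))/(m + 6) = (-4 + (2*m + 8))/(6 + m) = (-4 + (8 + 2*m))/(6 + m) = (4 + 2*m)/(6 + m))
51*18 + F(-1 - 1*(-3)) = 51*18 + 2*(2 + (-1 - 1*(-3)))/(6 + (-1 - 1*(-3))) = 918 + 2*(2 + (-1 + 3))/(6 + (-1 + 3)) = 918 + 2*(2 + 2)/(6 + 2) = 918 + 2*4/8 = 918 + 2*(⅛)*4 = 918 + 1 = 919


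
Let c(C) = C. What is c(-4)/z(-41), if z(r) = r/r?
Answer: -4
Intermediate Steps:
z(r) = 1
c(-4)/z(-41) = -4/1 = -4*1 = -4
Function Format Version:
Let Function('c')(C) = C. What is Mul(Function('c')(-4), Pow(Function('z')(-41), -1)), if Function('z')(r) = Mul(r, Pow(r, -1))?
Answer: -4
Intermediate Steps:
Function('z')(r) = 1
Mul(Function('c')(-4), Pow(Function('z')(-41), -1)) = Mul(-4, Pow(1, -1)) = Mul(-4, 1) = -4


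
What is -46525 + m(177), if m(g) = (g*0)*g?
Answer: -46525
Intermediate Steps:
m(g) = 0 (m(g) = 0*g = 0)
-46525 + m(177) = -46525 + 0 = -46525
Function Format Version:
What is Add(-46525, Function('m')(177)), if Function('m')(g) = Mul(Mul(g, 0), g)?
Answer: -46525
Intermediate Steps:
Function('m')(g) = 0 (Function('m')(g) = Mul(0, g) = 0)
Add(-46525, Function('m')(177)) = Add(-46525, 0) = -46525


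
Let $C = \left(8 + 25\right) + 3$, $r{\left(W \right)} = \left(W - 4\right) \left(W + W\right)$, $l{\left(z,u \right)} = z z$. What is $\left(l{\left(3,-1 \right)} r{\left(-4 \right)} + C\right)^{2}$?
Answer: $374544$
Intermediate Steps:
$l{\left(z,u \right)} = z^{2}$
$r{\left(W \right)} = 2 W \left(-4 + W\right)$ ($r{\left(W \right)} = \left(-4 + W\right) 2 W = 2 W \left(-4 + W\right)$)
$C = 36$ ($C = 33 + 3 = 36$)
$\left(l{\left(3,-1 \right)} r{\left(-4 \right)} + C\right)^{2} = \left(3^{2} \cdot 2 \left(-4\right) \left(-4 - 4\right) + 36\right)^{2} = \left(9 \cdot 2 \left(-4\right) \left(-8\right) + 36\right)^{2} = \left(9 \cdot 64 + 36\right)^{2} = \left(576 + 36\right)^{2} = 612^{2} = 374544$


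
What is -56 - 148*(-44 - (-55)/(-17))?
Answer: 117892/17 ≈ 6934.8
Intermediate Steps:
-56 - 148*(-44 - (-55)/(-17)) = -56 - 148*(-44 - (-55)*(-1)/17) = -56 - 148*(-44 - 1*55/17) = -56 - 148*(-44 - 55/17) = -56 - 148*(-803/17) = -56 + 118844/17 = 117892/17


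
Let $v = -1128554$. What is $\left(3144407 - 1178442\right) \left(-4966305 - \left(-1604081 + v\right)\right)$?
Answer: $-4391317041550$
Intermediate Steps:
$\left(3144407 - 1178442\right) \left(-4966305 - \left(-1604081 + v\right)\right) = \left(3144407 - 1178442\right) \left(-4966305 + \left(1604081 - -1128554\right)\right) = 1965965 \left(-4966305 + \left(1604081 + 1128554\right)\right) = 1965965 \left(-4966305 + 2732635\right) = 1965965 \left(-2233670\right) = -4391317041550$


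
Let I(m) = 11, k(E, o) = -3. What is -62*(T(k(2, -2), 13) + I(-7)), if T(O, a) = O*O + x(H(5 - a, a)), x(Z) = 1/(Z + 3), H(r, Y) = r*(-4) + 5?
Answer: -24831/20 ≈ -1241.6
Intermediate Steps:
H(r, Y) = 5 - 4*r (H(r, Y) = -4*r + 5 = 5 - 4*r)
x(Z) = 1/(3 + Z)
T(O, a) = O**2 + 1/(-12 + 4*a) (T(O, a) = O*O + 1/(3 + (5 - 4*(5 - a))) = O**2 + 1/(3 + (5 + (-20 + 4*a))) = O**2 + 1/(3 + (-15 + 4*a)) = O**2 + 1/(-12 + 4*a))
-62*(T(k(2, -2), 13) + I(-7)) = -62*((1 + 4*(-3)**2*(-3 + 13))/(4*(-3 + 13)) + 11) = -62*((1/4)*(1 + 4*9*10)/10 + 11) = -62*((1/4)*(1/10)*(1 + 360) + 11) = -62*((1/4)*(1/10)*361 + 11) = -62*(361/40 + 11) = -62*801/40 = -24831/20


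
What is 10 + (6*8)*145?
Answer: 6970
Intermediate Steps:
10 + (6*8)*145 = 10 + 48*145 = 10 + 6960 = 6970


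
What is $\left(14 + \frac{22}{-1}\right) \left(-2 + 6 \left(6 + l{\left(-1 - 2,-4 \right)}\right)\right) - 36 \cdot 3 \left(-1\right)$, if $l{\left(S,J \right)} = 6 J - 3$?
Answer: $1132$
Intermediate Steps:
$l{\left(S,J \right)} = -3 + 6 J$
$\left(14 + \frac{22}{-1}\right) \left(-2 + 6 \left(6 + l{\left(-1 - 2,-4 \right)}\right)\right) - 36 \cdot 3 \left(-1\right) = \left(14 + \frac{22}{-1}\right) \left(-2 + 6 \left(6 + \left(-3 + 6 \left(-4\right)\right)\right)\right) - 36 \cdot 3 \left(-1\right) = \left(14 + 22 \left(-1\right)\right) \left(-2 + 6 \left(6 - 27\right)\right) - -108 = \left(14 - 22\right) \left(-2 + 6 \left(6 - 27\right)\right) + 108 = - 8 \left(-2 + 6 \left(-21\right)\right) + 108 = - 8 \left(-2 - 126\right) + 108 = \left(-8\right) \left(-128\right) + 108 = 1024 + 108 = 1132$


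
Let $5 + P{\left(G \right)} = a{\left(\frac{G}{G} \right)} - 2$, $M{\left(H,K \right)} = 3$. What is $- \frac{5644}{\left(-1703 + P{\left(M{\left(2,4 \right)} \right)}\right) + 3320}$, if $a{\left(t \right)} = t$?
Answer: $- \frac{5644}{1611} \approx -3.5034$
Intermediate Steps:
$P{\left(G \right)} = -6$ ($P{\left(G \right)} = -5 - \left(2 - \frac{G}{G}\right) = -5 + \left(1 - 2\right) = -5 - 1 = -6$)
$- \frac{5644}{\left(-1703 + P{\left(M{\left(2,4 \right)} \right)}\right) + 3320} = - \frac{5644}{\left(-1703 - 6\right) + 3320} = - \frac{5644}{-1709 + 3320} = - \frac{5644}{1611}$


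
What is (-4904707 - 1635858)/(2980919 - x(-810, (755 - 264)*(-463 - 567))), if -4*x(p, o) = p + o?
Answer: -6540565/2854284 ≈ -2.2915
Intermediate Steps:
x(p, o) = -o/4 - p/4 (x(p, o) = -(p + o)/4 = -(o + p)/4 = -o/4 - p/4)
(-4904707 - 1635858)/(2980919 - x(-810, (755 - 264)*(-463 - 567))) = (-4904707 - 1635858)/(2980919 - (-(755 - 264)*(-463 - 567)/4 - 1/4*(-810))) = -6540565/(2980919 - (-491*(-1030)/4 + 405/2)) = -6540565/(2980919 - (-1/4*(-505730) + 405/2)) = -6540565/(2980919 - (252865/2 + 405/2)) = -6540565/(2980919 - 1*126635) = -6540565/(2980919 - 126635) = -6540565/2854284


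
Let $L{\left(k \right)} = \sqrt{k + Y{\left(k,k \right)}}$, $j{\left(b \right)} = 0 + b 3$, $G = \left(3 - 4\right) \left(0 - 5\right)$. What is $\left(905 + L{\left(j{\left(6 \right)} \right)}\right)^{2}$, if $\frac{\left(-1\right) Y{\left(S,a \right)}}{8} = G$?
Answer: $\left(905 + i \sqrt{22}\right)^{2} \approx 8.19 \cdot 10^{5} + 8490.0 i$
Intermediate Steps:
$G = 5$ ($G = \left(-1\right) \left(-5\right) = 5$)
$j{\left(b \right)} = 3 b$ ($j{\left(b \right)} = 0 + 3 b = 3 b$)
$Y{\left(S,a \right)} = -40$ ($Y{\left(S,a \right)} = \left(-8\right) 5 = -40$)
$L{\left(k \right)} = \sqrt{-40 + k}$ ($L{\left(k \right)} = \sqrt{k - 40} = \sqrt{-40 + k}$)
$\left(905 + L{\left(j{\left(6 \right)} \right)}\right)^{2} = \left(905 + \sqrt{-40 + 3 \cdot 6}\right)^{2} = \left(905 + \sqrt{-40 + 18}\right)^{2} = \left(905 + \sqrt{-22}\right)^{2} = \left(905 + i \sqrt{22}\right)^{2}$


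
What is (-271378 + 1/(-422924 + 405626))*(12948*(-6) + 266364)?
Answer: -49205617432890/961 ≈ -5.1202e+10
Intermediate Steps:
(-271378 + 1/(-422924 + 405626))*(12948*(-6) + 266364) = (-271378 + 1/(-17298))*(-77688 + 266364) = (-271378 - 1/17298)*188676 = -4694296645/17298*188676 = -49205617432890/961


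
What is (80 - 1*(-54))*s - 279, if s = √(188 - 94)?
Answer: -279 + 134*√94 ≈ 1020.2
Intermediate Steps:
s = √94 ≈ 9.6954
(80 - 1*(-54))*s - 279 = (80 - 1*(-54))*√94 - 279 = (80 + 54)*√94 - 279 = 134*√94 - 279 = -279 + 134*√94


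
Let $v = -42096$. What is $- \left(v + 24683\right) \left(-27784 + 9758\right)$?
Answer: $-313886738$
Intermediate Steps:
$- \left(v + 24683\right) \left(-27784 + 9758\right) = - \left(-42096 + 24683\right) \left(-27784 + 9758\right) = - \left(-17413\right) \left(-18026\right) = \left(-1\right) 313886738 = -313886738$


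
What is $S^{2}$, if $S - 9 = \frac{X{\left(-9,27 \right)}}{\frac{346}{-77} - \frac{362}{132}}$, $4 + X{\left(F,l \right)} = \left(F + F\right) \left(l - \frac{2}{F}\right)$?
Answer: $\frac{66726639225}{11175649} \approx 5970.7$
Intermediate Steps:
$X{\left(F,l \right)} = -4 + 2 F \left(l - \frac{2}{F}\right)$ ($X{\left(F,l \right)} = -4 + \left(F + F\right) \left(l - \frac{2}{F}\right) = -4 + 2 F \left(l - \frac{2}{F}\right)$)
$S = \frac{258315}{3343}$ ($S = 9 + \frac{-8 + 2 \left(-9\right) 27}{\frac{346}{-77} - \frac{362}{132}} = 9 + \frac{-8 - 486}{346 \left(- \frac{1}{77}\right) - \frac{181}{66}} = 9 - \frac{494}{- \frac{346}{77} - \frac{181}{66}} = 9 - \frac{494}{- \frac{3343}{462}} = 9 - - \frac{228228}{3343} = 9 + \frac{228228}{3343} = \frac{258315}{3343} \approx 77.27$)
$S^{2} = \left(\frac{258315}{3343}\right)^{2} = \frac{66726639225}{11175649}$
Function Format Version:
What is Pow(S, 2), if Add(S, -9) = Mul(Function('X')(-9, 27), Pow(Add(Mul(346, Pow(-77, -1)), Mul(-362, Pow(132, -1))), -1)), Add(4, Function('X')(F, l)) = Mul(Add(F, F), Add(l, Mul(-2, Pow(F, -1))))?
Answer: Rational(66726639225, 11175649) ≈ 5970.7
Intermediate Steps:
Function('X')(F, l) = Add(-4, Mul(2, F, Add(l, Mul(-2, Pow(F, -1))))) (Function('X')(F, l) = Add(-4, Mul(Add(F, F), Add(l, Mul(-2, Pow(F, -1))))) = Add(-4, Mul(Mul(2, F), Add(l, Mul(-2, Pow(F, -1))))) = Add(-4, Mul(2, F, Add(l, Mul(-2, Pow(F, -1))))))
S = Rational(258315, 3343) (S = Add(9, Mul(Add(-8, Mul(2, -9, 27)), Pow(Add(Mul(346, Pow(-77, -1)), Mul(-362, Pow(132, -1))), -1))) = Add(9, Mul(Add(-8, -486), Pow(Add(Mul(346, Rational(-1, 77)), Mul(-362, Rational(1, 132))), -1))) = Add(9, Mul(-494, Pow(Add(Rational(-346, 77), Rational(-181, 66)), -1))) = Add(9, Mul(-494, Pow(Rational(-3343, 462), -1))) = Add(9, Mul(-494, Rational(-462, 3343))) = Add(9, Rational(228228, 3343)) = Rational(258315, 3343) ≈ 77.270)
Pow(S, 2) = Pow(Rational(258315, 3343), 2) = Rational(66726639225, 11175649)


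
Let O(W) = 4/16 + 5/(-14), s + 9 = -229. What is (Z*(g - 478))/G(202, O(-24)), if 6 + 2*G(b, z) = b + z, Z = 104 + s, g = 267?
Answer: 1583344/5485 ≈ 288.67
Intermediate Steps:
s = -238 (s = -9 - 229 = -238)
Z = -134 (Z = 104 - 238 = -134)
O(W) = -3/28 (O(W) = 4*(1/16) + 5*(-1/14) = ¼ - 5/14 = -3/28)
G(b, z) = -3 + b/2 + z/2 (G(b, z) = -3 + (b + z)/2 = -3 + (b/2 + z/2) = -3 + b/2 + z/2)
(Z*(g - 478))/G(202, O(-24)) = (-134*(267 - 478))/(-3 + (½)*202 + (½)*(-3/28)) = (-134*(-211))/(-3 + 101 - 3/56) = 28274/(5485/56) = 28274*(56/5485) = 1583344/5485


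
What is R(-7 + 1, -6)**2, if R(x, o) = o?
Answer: 36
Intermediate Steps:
R(-7 + 1, -6)**2 = (-6)**2 = 36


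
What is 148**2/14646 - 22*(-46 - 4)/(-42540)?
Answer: 2543571/1730669 ≈ 1.4697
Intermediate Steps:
148**2/14646 - 22*(-46 - 4)/(-42540) = 21904*(1/14646) - 22*(-50)*(-1/42540) = 10952/7323 + 1100*(-1/42540) = 10952/7323 - 55/2127 = 2543571/1730669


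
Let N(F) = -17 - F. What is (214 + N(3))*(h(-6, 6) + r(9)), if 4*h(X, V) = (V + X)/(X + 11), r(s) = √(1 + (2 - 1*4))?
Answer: 194*I ≈ 194.0*I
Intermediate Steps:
r(s) = I (r(s) = √(1 + (2 - 4)) = √(1 - 2) = √(-1) = I)
h(X, V) = (V + X)/(4*(11 + X)) (h(X, V) = ((V + X)/(X + 11))/4 = ((V + X)/(11 + X))/4 = (V + X)/(4*(11 + X)))
(214 + N(3))*(h(-6, 6) + r(9)) = (214 + (-17 - 1*3))*((6 - 6)/(4*(11 - 6)) + I) = (214 + (-17 - 3))*((¼)*0/5 + I) = (214 - 20)*((¼)*(⅕)*0 + I) = 194*(0 + I) = 194*I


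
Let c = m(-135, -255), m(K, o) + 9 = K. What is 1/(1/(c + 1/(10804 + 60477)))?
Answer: -10264463/71281 ≈ -144.00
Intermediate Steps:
m(K, o) = -9 + K
c = -144 (c = -9 - 135 = -144)
1/(1/(c + 1/(10804 + 60477))) = 1/(1/(-144 + 1/(10804 + 60477))) = 1/(1/(-144 + 1/71281)) = 1/(1/(-10264463/71281)) = 1/(-71281/10264463) = -10264463/71281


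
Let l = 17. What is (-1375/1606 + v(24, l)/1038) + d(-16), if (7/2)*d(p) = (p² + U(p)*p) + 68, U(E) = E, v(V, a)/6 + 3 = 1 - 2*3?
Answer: 29139729/176806 ≈ 164.81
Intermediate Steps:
v(V, a) = -48 (v(V, a) = -18 + 6*(1 - 2*3) = -18 + 6*(1 - 6) = -18 + 6*(-5) = -18 - 30 = -48)
d(p) = 136/7 + 4*p²/7 (d(p) = 2*((p² + p*p) + 68)/7 = 2*((p² + p²) + 68)/7 = 2*(2*p² + 68)/7 = 2*(68 + 2*p²)/7 = 136/7 + 4*p²/7)
(-1375/1606 + v(24, l)/1038) + d(-16) = (-1375/1606 - 48/1038) + (136/7 + (4/7)*(-16)²) = (-1375*1/1606 - 48*1/1038) + (136/7 + (4/7)*256) = (-125/146 - 8/173) + (136/7 + 1024/7) = -22793/25258 + 1160/7 = 29139729/176806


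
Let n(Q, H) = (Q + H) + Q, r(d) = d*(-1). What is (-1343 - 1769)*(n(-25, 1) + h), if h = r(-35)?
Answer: 43568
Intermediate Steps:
r(d) = -d
h = 35 (h = -1*(-35) = 35)
n(Q, H) = H + 2*Q (n(Q, H) = (H + Q) + Q = H + 2*Q)
(-1343 - 1769)*(n(-25, 1) + h) = (-1343 - 1769)*((1 + 2*(-25)) + 35) = -3112*((1 - 50) + 35) = -3112*(-49 + 35) = -3112*(-14) = 43568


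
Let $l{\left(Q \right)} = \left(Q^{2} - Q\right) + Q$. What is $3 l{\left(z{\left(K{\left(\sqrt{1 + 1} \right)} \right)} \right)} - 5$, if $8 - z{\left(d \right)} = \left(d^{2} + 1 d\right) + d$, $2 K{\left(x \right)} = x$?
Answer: $\frac{679}{4} - 45 \sqrt{2} \approx 106.11$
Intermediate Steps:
$K{\left(x \right)} = \frac{x}{2}$
$z{\left(d \right)} = 8 - d^{2} - 2 d$ ($z{\left(d \right)} = 8 - \left(\left(d^{2} + 1 d\right) + d\right) = 8 - \left(\left(d^{2} + d\right) + d\right) = 8 - \left(\left(d + d^{2}\right) + d\right) = 8 - \left(d^{2} + 2 d\right) = 8 - d^{2} - 2 d$)
$l{\left(Q \right)} = Q^{2}$
$3 l{\left(z{\left(K{\left(\sqrt{1 + 1} \right)} \right)} \right)} - 5 = 3 \left(8 - \left(\frac{\sqrt{1 + 1}}{2}\right)^{2} - 2 \frac{\sqrt{1 + 1}}{2}\right)^{2} - 5 = 3 \left(8 - \left(\frac{\sqrt{2}}{2}\right)^{2} - 2 \frac{\sqrt{2}}{2}\right)^{2} - 5 = 3 \left(8 - \frac{1}{2} - \sqrt{2}\right)^{2} - 5 = 3 \left(\frac{15}{2} - \sqrt{2}\right)^{2} - 5 = -5 + 3 \left(\frac{15}{2} - \sqrt{2}\right)^{2}$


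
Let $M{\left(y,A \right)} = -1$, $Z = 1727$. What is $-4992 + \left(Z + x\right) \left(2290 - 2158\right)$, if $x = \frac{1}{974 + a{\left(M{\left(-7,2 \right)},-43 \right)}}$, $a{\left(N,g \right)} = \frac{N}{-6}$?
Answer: $\frac{1303272132}{5845} \approx 2.2297 \cdot 10^{5}$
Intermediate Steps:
$a{\left(N,g \right)} = - \frac{N}{6}$ ($a{\left(N,g \right)} = N \left(- \frac{1}{6}\right) = - \frac{N}{6}$)
$x = \frac{6}{5845}$ ($x = \frac{1}{974 - - \frac{1}{6}} = \frac{1}{974 + \frac{1}{6}} = \frac{1}{\frac{5845}{6}} = \frac{6}{5845} \approx 0.0010265$)
$-4992 + \left(Z + x\right) \left(2290 - 2158\right) = -4992 + \left(1727 + \frac{6}{5845}\right) \left(2290 - 2158\right) = -4992 + \frac{10094321}{5845} \cdot 132 = -4992 + \frac{1332450372}{5845} = \frac{1303272132}{5845}$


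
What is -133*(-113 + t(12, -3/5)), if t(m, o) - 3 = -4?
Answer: 15162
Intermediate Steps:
t(m, o) = -1 (t(m, o) = 3 - 4 = -1)
-133*(-113 + t(12, -3/5)) = -133*(-113 - 1) = -133*(-114) = 15162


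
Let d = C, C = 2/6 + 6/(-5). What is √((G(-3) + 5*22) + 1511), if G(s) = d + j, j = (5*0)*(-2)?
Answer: √364530/15 ≈ 40.251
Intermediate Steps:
j = 0 (j = 0*(-2) = 0)
C = -13/15 (C = 2*(⅙) + 6*(-⅕) = ⅓ - 6/5 = -13/15 ≈ -0.86667)
d = -13/15 ≈ -0.86667
G(s) = -13/15 (G(s) = -13/15 + 0 = -13/15)
√((G(-3) + 5*22) + 1511) = √((-13/15 + 5*22) + 1511) = √((-13/15 + 110) + 1511) = √(1637/15 + 1511) = √(24302/15) = √364530/15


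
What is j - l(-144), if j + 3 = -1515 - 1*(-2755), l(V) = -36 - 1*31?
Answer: 1304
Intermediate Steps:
l(V) = -67 (l(V) = -36 - 31 = -67)
j = 1237 (j = -3 + (-1515 - 1*(-2755)) = -3 + (-1515 + 2755) = -3 + 1240 = 1237)
j - l(-144) = 1237 - 1*(-67) = 1237 + 67 = 1304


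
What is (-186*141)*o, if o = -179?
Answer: 4694454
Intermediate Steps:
(-186*141)*o = -186*141*(-179) = -26226*(-179) = 4694454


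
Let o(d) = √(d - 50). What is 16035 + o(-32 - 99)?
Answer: 16035 + I*√181 ≈ 16035.0 + 13.454*I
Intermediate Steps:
o(d) = √(-50 + d)
16035 + o(-32 - 99) = 16035 + √(-50 + (-32 - 99)) = 16035 + √(-50 - 131) = 16035 + √(-181) = 16035 + I*√181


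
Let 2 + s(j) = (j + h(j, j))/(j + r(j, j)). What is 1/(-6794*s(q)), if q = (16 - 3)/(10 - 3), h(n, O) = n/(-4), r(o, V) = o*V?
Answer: 40/472183 ≈ 8.4713e-5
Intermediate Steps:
r(o, V) = V*o
h(n, O) = -n/4 (h(n, O) = n*(-¼) = -n/4)
q = 13/7 ≈ 1.8571
s(j) = -2 + 3*j/(4*(j + j²)) (s(j) = -2 + (j - j/4)/(j + j*j) = -2 + (3*j/4)/(j + j²) = -2 + 3*j/(4*(j + j²)))
1/(-6794*s(q)) = 1/(-3397*(-5 - 8*13/7)/(2*(1 + 13/7))) = 1/(-3397*(-5 - 104/7)/(2*20/7)) = 1/(-3397*7*(-139)/(2*20*7)) = 1/(-6794*(-139/80)) = 1/(472183/40) = 40/472183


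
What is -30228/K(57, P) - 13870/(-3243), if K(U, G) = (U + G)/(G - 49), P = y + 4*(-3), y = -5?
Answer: 808811933/16215 ≈ 49881.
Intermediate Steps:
P = -17 (P = -5 + 4*(-3) = -5 - 12 = -17)
K(U, G) = (G + U)/(-49 + G)
-30228/K(57, P) - 13870/(-3243) = -30228*(-49 - 17)/(-17 + 57) - 13870/(-3243) = -30228/(40/(-66)) - 13870*(-1/3243) = -30228/((-1/66*40)) + 13870/3243 = -30228/(-20/33) + 13870/3243 = -30228*(-33/20) + 13870/3243 = 249381/5 + 13870/3243 = 808811933/16215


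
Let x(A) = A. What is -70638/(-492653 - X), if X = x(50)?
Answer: 70638/492703 ≈ 0.14337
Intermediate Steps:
X = 50
-70638/(-492653 - X) = -70638/(-492653 - 1*50) = -70638/(-492653 - 50) = -70638/(-492703) = -70638*(-1/492703) = 70638/492703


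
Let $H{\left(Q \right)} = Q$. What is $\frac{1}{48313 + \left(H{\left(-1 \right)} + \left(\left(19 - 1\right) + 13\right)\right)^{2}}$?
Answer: $\frac{1}{49213} \approx 2.032 \cdot 10^{-5}$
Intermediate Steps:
$\frac{1}{48313 + \left(H{\left(-1 \right)} + \left(\left(19 - 1\right) + 13\right)\right)^{2}} = \frac{1}{48313 + \left(-1 + \left(\left(19 - 1\right) + 13\right)\right)^{2}} = \frac{1}{48313 + \left(-1 + \left(18 + 13\right)\right)^{2}} = \frac{1}{48313 + \left(-1 + 31\right)^{2}} = \frac{1}{48313 + 30^{2}} = \frac{1}{48313 + 900} = \frac{1}{49213}$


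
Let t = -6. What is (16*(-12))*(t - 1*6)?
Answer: 2304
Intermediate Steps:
(16*(-12))*(t - 1*6) = (16*(-12))*(-6 - 1*6) = -192*(-6 - 6) = -192*(-12) = 2304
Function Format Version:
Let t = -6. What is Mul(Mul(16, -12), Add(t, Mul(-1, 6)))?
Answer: 2304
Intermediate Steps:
Mul(Mul(16, -12), Add(t, Mul(-1, 6))) = Mul(Mul(16, -12), Add(-6, Mul(-1, 6))) = Mul(-192, Add(-6, -6)) = Mul(-192, -12) = 2304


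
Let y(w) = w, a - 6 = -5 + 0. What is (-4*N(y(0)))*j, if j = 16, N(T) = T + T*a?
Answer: 0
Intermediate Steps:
a = 1 (a = 6 + (-5 + 0) = 6 - 5 = 1)
N(T) = 2*T (N(T) = T + T*1 = T + T = 2*T)
(-4*N(y(0)))*j = -8*0*16 = -4*0*16 = 0*16 = 0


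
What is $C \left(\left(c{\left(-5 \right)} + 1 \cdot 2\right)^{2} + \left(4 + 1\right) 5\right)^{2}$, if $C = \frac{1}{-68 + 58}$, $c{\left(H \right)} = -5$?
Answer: $- \frac{578}{5} \approx -115.6$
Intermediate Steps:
$C = - \frac{1}{10}$ ($C = \frac{1}{-10} = - \frac{1}{10} \approx -0.1$)
$C \left(\left(c{\left(-5 \right)} + 1 \cdot 2\right)^{2} + \left(4 + 1\right) 5\right)^{2} = - \frac{\left(\left(-5 + 1 \cdot 2\right)^{2} + \left(4 + 1\right) 5\right)^{2}}{10} = - \frac{\left(\left(-5 + 2\right)^{2} + 5 \cdot 5\right)^{2}}{10} = - \frac{\left(\left(-3\right)^{2} + 25\right)^{2}}{10} = - \frac{\left(9 + 25\right)^{2}}{10} = - \frac{34^{2}}{10} = \left(- \frac{1}{10}\right) 1156 = - \frac{578}{5}$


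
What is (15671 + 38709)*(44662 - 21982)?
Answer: 1233338400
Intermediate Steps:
(15671 + 38709)*(44662 - 21982) = 54380*22680 = 1233338400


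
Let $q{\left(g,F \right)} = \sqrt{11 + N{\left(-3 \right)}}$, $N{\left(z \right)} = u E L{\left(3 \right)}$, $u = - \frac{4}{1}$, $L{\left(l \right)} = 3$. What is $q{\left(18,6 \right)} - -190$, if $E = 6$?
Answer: $190 + i \sqrt{61} \approx 190.0 + 7.8102 i$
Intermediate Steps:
$u = -4$ ($u = \left(-4\right) 1 = -4$)
$N{\left(z \right)} = -72$ ($N{\left(z \right)} = \left(-4\right) 6 \cdot 3 = \left(-24\right) 3 = -72$)
$q{\left(g,F \right)} = i \sqrt{61}$ ($q{\left(g,F \right)} = \sqrt{11 - 72} = \sqrt{-61} = i \sqrt{61}$)
$q{\left(18,6 \right)} - -190 = i \sqrt{61} - -190 = i \sqrt{61} + 190 = 190 + i \sqrt{61}$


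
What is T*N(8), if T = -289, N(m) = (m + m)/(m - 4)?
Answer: -1156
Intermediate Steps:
N(m) = 2*m/(-4 + m) (N(m) = (2*m)/(-4 + m) = 2*m/(-4 + m))
T*N(8) = -578*8/(-4 + 8) = -578*8/4 = -289*4 = -1156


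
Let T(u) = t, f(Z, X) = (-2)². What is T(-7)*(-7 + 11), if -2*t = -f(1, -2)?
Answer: 8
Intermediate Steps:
f(Z, X) = 4
t = 2 (t = -(-1)*4/2 = -½*(-4) = 2)
T(u) = 2
T(-7)*(-7 + 11) = 2*(-7 + 11) = 2*4 = 8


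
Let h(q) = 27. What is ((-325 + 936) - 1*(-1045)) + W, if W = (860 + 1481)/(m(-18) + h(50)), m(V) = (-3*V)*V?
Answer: 1562579/945 ≈ 1653.5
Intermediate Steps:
m(V) = -3*V²
W = -2341/945 (W = (860 + 1481)/(-3*(-18)² + 27) = 2341/(-3*324 + 27) = 2341/(-972 + 27) = 2341/(-945) = 2341*(-1/945) = -2341/945 ≈ -2.4772)
((-325 + 936) - 1*(-1045)) + W = ((-325 + 936) - 1*(-1045)) - 2341/945 = (611 + 1045) - 2341/945 = 1656 - 2341/945 = 1562579/945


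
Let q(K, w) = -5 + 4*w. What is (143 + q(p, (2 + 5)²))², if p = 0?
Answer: 111556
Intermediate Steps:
(143 + q(p, (2 + 5)²))² = (143 + (-5 + 4*(2 + 5)²))² = (143 + (-5 + 4*7²))² = (143 + (-5 + 4*49))² = (143 + (-5 + 196))² = (143 + 191)² = 334² = 111556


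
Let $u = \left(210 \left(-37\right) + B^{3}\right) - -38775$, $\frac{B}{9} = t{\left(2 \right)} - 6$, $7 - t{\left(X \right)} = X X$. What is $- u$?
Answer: $-11322$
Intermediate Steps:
$t{\left(X \right)} = 7 - X^{2}$ ($t{\left(X \right)} = 7 - X X = 7 - X^{2}$)
$B = -27$ ($B = 9 \left(\left(7 - 2^{2}\right) - 6\right) = 9 \left(\left(7 - 4\right) - 6\right) = 9 \left(3 - 6\right) = 9 \left(-3\right) = -27$)
$u = 11322$ ($u = \left(210 \left(-37\right) + \left(-27\right)^{3}\right) - -38775 = \left(-7770 - 19683\right) + 38775 = -27453 + 38775 = 11322$)
$- u = \left(-1\right) 11322 = -11322$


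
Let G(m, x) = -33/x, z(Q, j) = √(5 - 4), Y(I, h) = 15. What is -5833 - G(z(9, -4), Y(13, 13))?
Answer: -29154/5 ≈ -5830.8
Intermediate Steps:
z(Q, j) = 1 (z(Q, j) = √1 = 1)
-5833 - G(z(9, -4), Y(13, 13)) = -5833 - (-33)/15 = -5833 - 1*(-11/5) = -5833 + 11/5 = -29154/5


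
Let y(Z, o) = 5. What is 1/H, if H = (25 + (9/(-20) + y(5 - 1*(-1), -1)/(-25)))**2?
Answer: 400/237169 ≈ 0.0016866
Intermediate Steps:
H = 237169/400 (H = (25 + (9/(-20) + 5/(-25)))**2 = (25 + (9*(-1/20) + 5*(-1/25)))**2 = (25 + (-9/20 - 1/5))**2 = (25 - 13/20)**2 = (487/20)**2 = 237169/400 ≈ 592.92)
1/H = 1/(237169/400) = 400/237169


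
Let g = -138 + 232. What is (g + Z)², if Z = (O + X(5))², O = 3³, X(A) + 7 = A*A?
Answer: 4490161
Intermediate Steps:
X(A) = -7 + A² (X(A) = -7 + A*A = -7 + A²)
O = 27
g = 94
Z = 2025 (Z = (27 + (-7 + 5²))² = (27 + (-7 + 25))² = (27 + 18)² = 45² = 2025)
(g + Z)² = (94 + 2025)² = 2119² = 4490161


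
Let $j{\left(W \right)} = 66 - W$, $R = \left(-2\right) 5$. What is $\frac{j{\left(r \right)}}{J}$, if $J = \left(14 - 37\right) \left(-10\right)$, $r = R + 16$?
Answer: $\frac{6}{23} \approx 0.26087$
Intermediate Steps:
$R = -10$
$r = 6$ ($r = -10 + 16 = 6$)
$J = 230$ ($J = \left(-23\right) \left(-10\right) = 230$)
$\frac{j{\left(r \right)}}{J} = \frac{66 - 6}{230} = \left(66 - 6\right) \frac{1}{230} = 60 \cdot \frac{1}{230} = \frac{6}{23}$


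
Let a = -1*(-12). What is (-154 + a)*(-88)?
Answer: 12496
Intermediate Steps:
a = 12
(-154 + a)*(-88) = (-154 + 12)*(-88) = -142*(-88) = 12496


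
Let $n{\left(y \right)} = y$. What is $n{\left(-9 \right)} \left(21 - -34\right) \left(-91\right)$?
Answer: $45045$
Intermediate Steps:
$n{\left(-9 \right)} \left(21 - -34\right) \left(-91\right) = - 9 \left(21 - -34\right) \left(-91\right) = - 9 \left(21 + 34\right) \left(-91\right) = \left(-9\right) 55 \left(-91\right) = \left(-495\right) \left(-91\right) = 45045$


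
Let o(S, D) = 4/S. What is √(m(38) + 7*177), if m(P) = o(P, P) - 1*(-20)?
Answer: √454537/19 ≈ 35.484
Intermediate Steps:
m(P) = 20 + 4/P (m(P) = 4/P - 1*(-20) = 4/P + 20 = 20 + 4/P)
√(m(38) + 7*177) = √((20 + 4/38) + 7*177) = √((20 + 4*(1/38)) + 1239) = √((20 + 2/19) + 1239) = √(382/19 + 1239) = √(23923/19) = √454537/19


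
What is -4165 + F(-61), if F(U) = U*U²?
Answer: -231146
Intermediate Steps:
F(U) = U³
-4165 + F(-61) = -4165 + (-61)³ = -4165 - 226981 = -231146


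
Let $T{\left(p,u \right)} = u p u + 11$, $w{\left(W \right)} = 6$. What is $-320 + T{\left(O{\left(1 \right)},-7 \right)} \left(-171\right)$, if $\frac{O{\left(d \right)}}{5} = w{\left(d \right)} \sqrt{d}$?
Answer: $-253571$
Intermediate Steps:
$O{\left(d \right)} = 30 \sqrt{d}$ ($O{\left(d \right)} = 5 \cdot 6 \sqrt{d} = 30 \sqrt{d}$)
$T{\left(p,u \right)} = 11 + p u^{2}$ ($T{\left(p,u \right)} = p u u + 11 = p u^{2} + 11 = 11 + p u^{2}$)
$-320 + T{\left(O{\left(1 \right)},-7 \right)} \left(-171\right) = -320 + \left(11 + 30 \sqrt{1} \left(-7\right)^{2}\right) \left(-171\right) = -320 + \left(11 + 30 \cdot 1 \cdot 49\right) \left(-171\right) = -320 + \left(11 + 30 \cdot 49\right) \left(-171\right) = -320 + \left(11 + 1470\right) \left(-171\right) = -320 + 1481 \left(-171\right) = -320 - 253251 = -253571$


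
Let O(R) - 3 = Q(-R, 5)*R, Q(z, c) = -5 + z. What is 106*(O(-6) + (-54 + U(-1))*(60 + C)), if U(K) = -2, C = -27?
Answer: -196206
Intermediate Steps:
O(R) = 3 + R*(-5 - R) (O(R) = 3 + (-5 - R)*R = 3 + R*(-5 - R))
106*(O(-6) + (-54 + U(-1))*(60 + C)) = 106*((3 - 1*(-6)*(5 - 6)) + (-54 - 2)*(60 - 27)) = 106*((3 - 1*(-6)*(-1)) - 56*33) = 106*((3 - 6) - 1848) = 106*(-3 - 1848) = 106*(-1851) = -196206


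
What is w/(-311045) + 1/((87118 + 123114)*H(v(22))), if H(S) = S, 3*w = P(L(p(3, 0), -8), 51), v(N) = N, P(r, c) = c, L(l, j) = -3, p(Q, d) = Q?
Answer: -78315723/1438615473680 ≈ -5.4438e-5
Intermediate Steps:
w = 17 (w = (⅓)*51 = 17)
w/(-311045) + 1/((87118 + 123114)*H(v(22))) = 17/(-311045) + 1/((87118 + 123114)*22) = 17*(-1/311045) + (1/22)/210232 = -17/311045 + (1/210232)*(1/22) = -17/311045 + 1/4625104 = -78315723/1438615473680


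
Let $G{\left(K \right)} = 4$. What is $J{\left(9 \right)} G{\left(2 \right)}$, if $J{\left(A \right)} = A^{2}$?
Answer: $324$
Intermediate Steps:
$J{\left(9 \right)} G{\left(2 \right)} = 9^{2} \cdot 4 = 81 \cdot 4 = 324$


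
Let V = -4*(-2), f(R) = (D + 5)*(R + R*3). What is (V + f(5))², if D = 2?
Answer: 21904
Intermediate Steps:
f(R) = 28*R (f(R) = (2 + 5)*(R + R*3) = 7*(R + 3*R) = 7*(4*R) = 28*R)
V = 8
(V + f(5))² = (8 + 28*5)² = (8 + 140)² = 148² = 21904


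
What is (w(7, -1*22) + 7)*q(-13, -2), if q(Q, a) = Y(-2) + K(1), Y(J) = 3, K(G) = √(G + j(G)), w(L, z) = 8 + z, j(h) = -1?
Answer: -21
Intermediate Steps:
K(G) = √(-1 + G) (K(G) = √(G - 1) = √(-1 + G))
q(Q, a) = 3 (q(Q, a) = 3 + √(-1 + 1) = 3 + √0 = 3 + 0 = 3)
(w(7, -1*22) + 7)*q(-13, -2) = ((8 - 1*22) + 7)*3 = ((8 - 22) + 7)*3 = (-14 + 7)*3 = -7*3 = -21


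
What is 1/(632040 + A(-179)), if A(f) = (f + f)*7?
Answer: 1/629534 ≈ 1.5885e-6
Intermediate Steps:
A(f) = 14*f (A(f) = (2*f)*7 = 14*f)
1/(632040 + A(-179)) = 1/(632040 + 14*(-179)) = 1/(632040 - 2506) = 1/629534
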